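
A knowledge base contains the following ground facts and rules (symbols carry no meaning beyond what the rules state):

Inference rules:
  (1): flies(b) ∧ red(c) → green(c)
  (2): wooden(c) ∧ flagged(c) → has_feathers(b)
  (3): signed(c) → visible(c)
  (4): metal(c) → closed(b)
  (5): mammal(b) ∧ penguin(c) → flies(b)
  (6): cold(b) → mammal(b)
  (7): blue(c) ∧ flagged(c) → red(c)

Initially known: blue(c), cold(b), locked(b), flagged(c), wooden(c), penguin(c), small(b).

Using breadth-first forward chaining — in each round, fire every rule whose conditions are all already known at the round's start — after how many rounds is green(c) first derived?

Round 1 fires (2), (6), (7), giving has_feathers(b), mammal(b), red(c).
Round 2 fires (5), giving flies(b).
Round 3 fires (1), giving green(c).
green(c) first appears in round 3.

3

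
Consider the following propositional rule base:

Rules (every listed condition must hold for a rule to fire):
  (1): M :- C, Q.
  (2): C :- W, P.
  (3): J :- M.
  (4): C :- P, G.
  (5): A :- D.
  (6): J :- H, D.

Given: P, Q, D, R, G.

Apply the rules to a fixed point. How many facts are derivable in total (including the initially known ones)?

9

Round 1: (4) [C :- P, G.]; (5) [A :- D.]. Adds C, A.
Round 2: (1) [M :- C, Q.]. Adds M.
Round 3: (3) [J :- M.]. Adds J.
Closure: {A, C, D, G, J, M, P, Q, R} — 9 facts.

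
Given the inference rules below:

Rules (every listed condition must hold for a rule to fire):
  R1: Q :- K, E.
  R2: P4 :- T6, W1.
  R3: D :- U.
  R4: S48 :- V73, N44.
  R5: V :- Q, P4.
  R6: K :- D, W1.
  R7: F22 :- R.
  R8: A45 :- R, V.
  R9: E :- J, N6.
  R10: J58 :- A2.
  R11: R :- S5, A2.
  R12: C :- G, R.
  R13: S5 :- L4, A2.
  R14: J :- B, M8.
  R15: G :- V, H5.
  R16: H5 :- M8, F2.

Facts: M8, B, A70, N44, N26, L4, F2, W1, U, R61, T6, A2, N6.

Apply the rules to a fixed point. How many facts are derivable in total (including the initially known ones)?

28

Round 1: R2 [P4 :- T6, W1.]; R3 [D :- U.]; R10 [J58 :- A2.]; R13 [S5 :- L4, A2.]; R14 [J :- B, M8.]; R16 [H5 :- M8, F2.]. Adds P4, D, J58, S5, J, H5.
Round 2: R6 [K :- D, W1.]; R9 [E :- J, N6.]; R11 [R :- S5, A2.]. Adds K, E, R.
Round 3: R1 [Q :- K, E.]; R7 [F22 :- R.]. Adds Q, F22.
Round 4: R5 [V :- Q, P4.]. Adds V.
Round 5: R8 [A45 :- R, V.]; R15 [G :- V, H5.]. Adds A45, G.
Round 6: R12 [C :- G, R.]. Adds C.
Closure: {A2, A45, A70, B, C, D, E, F2, F22, G, H5, J, J58, K, L4, M8, N26, N44, N6, P4, Q, R, R61, S5, T6, U, V, W1} — 28 facts.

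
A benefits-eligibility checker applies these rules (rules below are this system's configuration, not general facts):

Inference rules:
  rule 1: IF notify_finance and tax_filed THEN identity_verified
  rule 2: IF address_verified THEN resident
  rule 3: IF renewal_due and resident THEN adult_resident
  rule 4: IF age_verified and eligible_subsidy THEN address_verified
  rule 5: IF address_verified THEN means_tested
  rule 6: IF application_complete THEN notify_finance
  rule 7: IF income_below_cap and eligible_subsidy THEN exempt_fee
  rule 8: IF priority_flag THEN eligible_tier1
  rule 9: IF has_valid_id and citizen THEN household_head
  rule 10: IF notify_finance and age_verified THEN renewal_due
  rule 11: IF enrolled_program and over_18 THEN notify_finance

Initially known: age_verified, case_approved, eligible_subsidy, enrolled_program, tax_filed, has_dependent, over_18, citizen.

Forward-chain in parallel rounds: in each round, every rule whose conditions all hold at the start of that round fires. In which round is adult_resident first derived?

3

Round 1: rule 4 [IF age_verified and eligible_subsidy THEN address_verified]; rule 11 [IF enrolled_program and over_18 THEN notify_finance]. New: address_verified, notify_finance.
Round 2: rule 1 [IF notify_finance and tax_filed THEN identity_verified]; rule 2 [IF address_verified THEN resident]; rule 5 [IF address_verified THEN means_tested]; rule 10 [IF notify_finance and age_verified THEN renewal_due]. New: identity_verified, resident, means_tested, renewal_due.
Round 3: rule 3 [IF renewal_due and resident THEN adult_resident]. New: adult_resident.
adult_resident first appears in round 3.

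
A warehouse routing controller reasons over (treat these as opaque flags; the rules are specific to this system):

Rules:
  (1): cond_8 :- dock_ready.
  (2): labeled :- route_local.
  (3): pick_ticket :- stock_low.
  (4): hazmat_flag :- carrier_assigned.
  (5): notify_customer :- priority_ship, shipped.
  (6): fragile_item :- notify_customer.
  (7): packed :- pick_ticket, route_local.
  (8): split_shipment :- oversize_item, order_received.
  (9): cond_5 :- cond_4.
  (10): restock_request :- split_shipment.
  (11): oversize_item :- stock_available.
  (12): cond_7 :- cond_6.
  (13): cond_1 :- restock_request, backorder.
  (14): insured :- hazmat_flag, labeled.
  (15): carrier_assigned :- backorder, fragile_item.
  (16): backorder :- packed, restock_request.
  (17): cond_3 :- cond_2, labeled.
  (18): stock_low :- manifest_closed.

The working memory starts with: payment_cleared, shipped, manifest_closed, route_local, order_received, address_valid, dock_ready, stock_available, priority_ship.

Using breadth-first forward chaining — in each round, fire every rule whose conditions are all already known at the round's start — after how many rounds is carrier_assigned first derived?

[1] (1) [cond_8 :- dock_ready.]; (2) [labeled :- route_local.]; (5) [notify_customer :- priority_ship, shipped.]; (11) [oversize_item :- stock_available.]; (18) [stock_low :- manifest_closed.]. ⇒ new: cond_8, labeled, notify_customer, oversize_item, stock_low.
[2] (3) [pick_ticket :- stock_low.]; (6) [fragile_item :- notify_customer.]; (8) [split_shipment :- oversize_item, order_received.]. ⇒ new: pick_ticket, fragile_item, split_shipment.
[3] (7) [packed :- pick_ticket, route_local.]; (10) [restock_request :- split_shipment.]. ⇒ new: packed, restock_request.
[4] (16) [backorder :- packed, restock_request.]. ⇒ new: backorder.
[5] (13) [cond_1 :- restock_request, backorder.]; (15) [carrier_assigned :- backorder, fragile_item.]. ⇒ new: cond_1, carrier_assigned.
carrier_assigned first appears in round 5.

5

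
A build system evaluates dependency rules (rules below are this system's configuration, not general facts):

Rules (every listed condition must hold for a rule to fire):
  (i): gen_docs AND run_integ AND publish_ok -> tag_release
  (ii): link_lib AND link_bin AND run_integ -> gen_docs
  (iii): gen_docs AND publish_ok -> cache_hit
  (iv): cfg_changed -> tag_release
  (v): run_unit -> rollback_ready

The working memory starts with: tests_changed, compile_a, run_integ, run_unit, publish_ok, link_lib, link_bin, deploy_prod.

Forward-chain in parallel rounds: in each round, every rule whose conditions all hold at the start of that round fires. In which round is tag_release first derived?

Round 1 fires (ii), (v), giving gen_docs, rollback_ready.
Round 2 fires (i), (iii), giving tag_release, cache_hit.
tag_release first appears in round 2.

2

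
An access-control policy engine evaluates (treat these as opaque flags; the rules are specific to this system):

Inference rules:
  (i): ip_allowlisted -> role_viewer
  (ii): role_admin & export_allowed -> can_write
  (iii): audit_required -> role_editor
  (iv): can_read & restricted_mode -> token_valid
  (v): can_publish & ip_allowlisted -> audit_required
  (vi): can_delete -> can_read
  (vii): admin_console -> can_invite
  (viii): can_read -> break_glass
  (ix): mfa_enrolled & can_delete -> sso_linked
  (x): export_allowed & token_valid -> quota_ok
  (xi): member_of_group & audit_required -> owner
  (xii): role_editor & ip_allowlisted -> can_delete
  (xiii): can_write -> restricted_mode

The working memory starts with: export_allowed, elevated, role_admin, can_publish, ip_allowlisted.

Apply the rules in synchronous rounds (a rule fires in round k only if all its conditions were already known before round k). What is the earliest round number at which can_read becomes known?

4

Round 1: (i) [ip_allowlisted -> role_viewer]; (ii) [role_admin & export_allowed -> can_write]; (v) [can_publish & ip_allowlisted -> audit_required]. Adds role_viewer, can_write, audit_required.
Round 2: (iii) [audit_required -> role_editor]; (xiii) [can_write -> restricted_mode]. Adds role_editor, restricted_mode.
Round 3: (xii) [role_editor & ip_allowlisted -> can_delete]. Adds can_delete.
Round 4: (vi) [can_delete -> can_read]. Adds can_read.
can_read first appears in round 4.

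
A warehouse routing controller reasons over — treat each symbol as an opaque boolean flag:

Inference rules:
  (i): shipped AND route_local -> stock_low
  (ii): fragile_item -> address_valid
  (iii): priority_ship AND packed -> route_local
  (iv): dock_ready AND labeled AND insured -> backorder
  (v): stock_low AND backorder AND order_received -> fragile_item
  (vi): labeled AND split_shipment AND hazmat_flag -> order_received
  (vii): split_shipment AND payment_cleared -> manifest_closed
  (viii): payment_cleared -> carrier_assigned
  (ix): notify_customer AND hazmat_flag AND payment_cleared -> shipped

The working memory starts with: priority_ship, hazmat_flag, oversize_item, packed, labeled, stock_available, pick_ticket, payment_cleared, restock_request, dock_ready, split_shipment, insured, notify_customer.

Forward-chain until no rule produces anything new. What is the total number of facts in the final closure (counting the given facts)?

22

[1] (iii) [priority_ship AND packed -> route_local]; (iv) [dock_ready AND labeled AND insured -> backorder]; (vi) [labeled AND split_shipment AND hazmat_flag -> order_received]; (vii) [split_shipment AND payment_cleared -> manifest_closed]; (viii) [payment_cleared -> carrier_assigned]; (ix) [notify_customer AND hazmat_flag AND payment_cleared -> shipped]. ⇒ new: route_local, backorder, order_received, manifest_closed, carrier_assigned, shipped.
[2] (i) [shipped AND route_local -> stock_low]. ⇒ new: stock_low.
[3] (v) [stock_low AND backorder AND order_received -> fragile_item]. ⇒ new: fragile_item.
[4] (ii) [fragile_item -> address_valid]. ⇒ new: address_valid.
Closure: {address_valid, backorder, carrier_assigned, dock_ready, fragile_item, hazmat_flag, insured, labeled, manifest_closed, notify_customer, order_received, oversize_item, packed, payment_cleared, pick_ticket, priority_ship, restock_request, route_local, shipped, split_shipment, stock_available, stock_low} — 22 facts.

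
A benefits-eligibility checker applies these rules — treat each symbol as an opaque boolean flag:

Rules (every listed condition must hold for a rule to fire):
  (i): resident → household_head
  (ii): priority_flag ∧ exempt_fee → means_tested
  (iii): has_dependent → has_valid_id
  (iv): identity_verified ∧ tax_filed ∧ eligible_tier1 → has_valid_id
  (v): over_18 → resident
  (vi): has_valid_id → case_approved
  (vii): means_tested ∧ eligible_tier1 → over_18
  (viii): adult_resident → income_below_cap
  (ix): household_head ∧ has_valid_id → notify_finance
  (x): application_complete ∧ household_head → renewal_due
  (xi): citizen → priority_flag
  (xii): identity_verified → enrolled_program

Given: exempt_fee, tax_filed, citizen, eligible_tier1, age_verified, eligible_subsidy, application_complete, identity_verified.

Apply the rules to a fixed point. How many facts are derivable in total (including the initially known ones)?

18

Round 1 fires (iv), (xi), (xii), giving has_valid_id, priority_flag, enrolled_program.
Round 2 fires (ii), (vi), giving means_tested, case_approved.
Round 3 fires (vii), giving over_18.
Round 4 fires (v), giving resident.
Round 5 fires (i), giving household_head.
Round 6 fires (ix), (x), giving notify_finance, renewal_due.
Closure: {age_verified, application_complete, case_approved, citizen, eligible_subsidy, eligible_tier1, enrolled_program, exempt_fee, has_valid_id, household_head, identity_verified, means_tested, notify_finance, over_18, priority_flag, renewal_due, resident, tax_filed} — 18 facts.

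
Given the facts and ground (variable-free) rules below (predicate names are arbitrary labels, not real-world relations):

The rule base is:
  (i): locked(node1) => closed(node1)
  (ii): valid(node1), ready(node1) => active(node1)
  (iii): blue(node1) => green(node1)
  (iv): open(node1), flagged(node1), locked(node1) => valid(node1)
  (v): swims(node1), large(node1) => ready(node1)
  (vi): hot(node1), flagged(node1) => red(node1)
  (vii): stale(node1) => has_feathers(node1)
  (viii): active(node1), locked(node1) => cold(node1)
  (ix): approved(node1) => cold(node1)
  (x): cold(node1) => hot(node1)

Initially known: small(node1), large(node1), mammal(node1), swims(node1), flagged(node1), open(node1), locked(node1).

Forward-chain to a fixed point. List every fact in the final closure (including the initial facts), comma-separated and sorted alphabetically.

active(node1), closed(node1), cold(node1), flagged(node1), hot(node1), large(node1), locked(node1), mammal(node1), open(node1), ready(node1), red(node1), small(node1), swims(node1), valid(node1)

Round 1 — (i), (iv), (v), derive closed(node1), valid(node1), ready(node1).
Round 2 — (ii), derive active(node1).
Round 3 — (viii), derive cold(node1).
Round 4 — (x), derive hot(node1).
Round 5 — (vi), derive red(node1).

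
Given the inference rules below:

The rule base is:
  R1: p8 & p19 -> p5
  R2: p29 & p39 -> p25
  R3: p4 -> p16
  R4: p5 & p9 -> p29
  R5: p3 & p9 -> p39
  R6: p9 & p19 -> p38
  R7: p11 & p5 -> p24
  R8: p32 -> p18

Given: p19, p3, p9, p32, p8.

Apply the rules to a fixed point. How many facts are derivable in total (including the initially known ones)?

[1] R1 [p8 & p19 -> p5]; R5 [p3 & p9 -> p39]; R6 [p9 & p19 -> p38]; R8 [p32 -> p18]. ⇒ new: p5, p39, p38, p18.
[2] R4 [p5 & p9 -> p29]. ⇒ new: p29.
[3] R2 [p29 & p39 -> p25]. ⇒ new: p25.
Closure: {p18, p19, p25, p29, p3, p32, p38, p39, p5, p8, p9} — 11 facts.

11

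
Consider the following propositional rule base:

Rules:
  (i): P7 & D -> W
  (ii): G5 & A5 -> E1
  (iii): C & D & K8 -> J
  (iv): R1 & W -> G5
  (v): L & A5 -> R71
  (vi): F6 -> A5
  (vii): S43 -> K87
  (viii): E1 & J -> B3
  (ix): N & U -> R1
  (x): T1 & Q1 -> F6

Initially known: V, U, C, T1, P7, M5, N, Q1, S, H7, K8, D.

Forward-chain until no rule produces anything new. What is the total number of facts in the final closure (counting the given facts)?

20

Round 1 fires (i), (iii), (ix), (x), giving W, J, R1, F6.
Round 2 fires (iv), (vi), giving G5, A5.
Round 3 fires (ii), giving E1.
Round 4 fires (viii), giving B3.
Closure: {A5, B3, C, D, E1, F6, G5, H7, J, K8, M5, N, P7, Q1, R1, S, T1, U, V, W} — 20 facts.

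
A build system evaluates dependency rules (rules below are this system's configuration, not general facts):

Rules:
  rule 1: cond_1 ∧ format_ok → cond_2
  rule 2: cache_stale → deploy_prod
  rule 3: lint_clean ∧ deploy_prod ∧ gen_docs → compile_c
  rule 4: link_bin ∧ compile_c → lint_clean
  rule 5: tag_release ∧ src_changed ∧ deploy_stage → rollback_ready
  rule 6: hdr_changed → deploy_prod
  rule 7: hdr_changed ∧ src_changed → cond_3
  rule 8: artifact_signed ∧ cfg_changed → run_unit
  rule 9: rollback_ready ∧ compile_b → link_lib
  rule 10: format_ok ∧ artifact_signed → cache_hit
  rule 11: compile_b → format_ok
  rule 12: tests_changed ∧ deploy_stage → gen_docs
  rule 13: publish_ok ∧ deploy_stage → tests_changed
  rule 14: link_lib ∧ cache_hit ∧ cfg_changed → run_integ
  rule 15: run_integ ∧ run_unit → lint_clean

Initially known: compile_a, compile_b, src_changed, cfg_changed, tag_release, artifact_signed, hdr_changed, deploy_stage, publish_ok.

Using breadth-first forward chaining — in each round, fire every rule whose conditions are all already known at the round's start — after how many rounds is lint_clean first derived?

4

Round 1: rule 5 [tag_release ∧ src_changed ∧ deploy_stage → rollback_ready]; rule 6 [hdr_changed → deploy_prod]; rule 7 [hdr_changed ∧ src_changed → cond_3]; rule 8 [artifact_signed ∧ cfg_changed → run_unit]; rule 11 [compile_b → format_ok]; rule 13 [publish_ok ∧ deploy_stage → tests_changed]. Adds rollback_ready, deploy_prod, cond_3, run_unit, format_ok, tests_changed.
Round 2: rule 9 [rollback_ready ∧ compile_b → link_lib]; rule 10 [format_ok ∧ artifact_signed → cache_hit]; rule 12 [tests_changed ∧ deploy_stage → gen_docs]. Adds link_lib, cache_hit, gen_docs.
Round 3: rule 14 [link_lib ∧ cache_hit ∧ cfg_changed → run_integ]. Adds run_integ.
Round 4: rule 15 [run_integ ∧ run_unit → lint_clean]. Adds lint_clean.
lint_clean first appears in round 4.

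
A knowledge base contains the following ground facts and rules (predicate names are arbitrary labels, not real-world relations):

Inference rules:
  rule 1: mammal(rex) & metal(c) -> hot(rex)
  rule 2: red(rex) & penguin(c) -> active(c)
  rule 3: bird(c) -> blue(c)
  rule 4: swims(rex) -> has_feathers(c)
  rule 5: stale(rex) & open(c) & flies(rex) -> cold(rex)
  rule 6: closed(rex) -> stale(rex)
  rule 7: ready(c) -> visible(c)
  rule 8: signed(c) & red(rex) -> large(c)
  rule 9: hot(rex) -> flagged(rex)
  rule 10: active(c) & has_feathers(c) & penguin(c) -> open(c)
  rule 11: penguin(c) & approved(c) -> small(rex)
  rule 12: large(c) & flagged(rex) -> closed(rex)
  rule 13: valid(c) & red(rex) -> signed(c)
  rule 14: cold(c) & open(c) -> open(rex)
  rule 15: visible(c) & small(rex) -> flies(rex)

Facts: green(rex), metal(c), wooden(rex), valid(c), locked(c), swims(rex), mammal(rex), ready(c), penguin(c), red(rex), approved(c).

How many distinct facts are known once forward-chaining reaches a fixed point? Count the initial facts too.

Round 1 fires rule 1, rule 2, rule 4, rule 7, rule 11, rule 13, giving hot(rex), active(c), has_feathers(c), visible(c), small(rex), signed(c).
Round 2 fires rule 8, rule 9, rule 10, rule 15, giving large(c), flagged(rex), open(c), flies(rex).
Round 3 fires rule 12, giving closed(rex).
Round 4 fires rule 6, giving stale(rex).
Round 5 fires rule 5, giving cold(rex).
Closure: {active(c), approved(c), closed(rex), cold(rex), flagged(rex), flies(rex), green(rex), has_feathers(c), hot(rex), large(c), locked(c), mammal(rex), metal(c), open(c), penguin(c), ready(c), red(rex), signed(c), small(rex), stale(rex), swims(rex), valid(c), visible(c), wooden(rex)} — 24 facts.

24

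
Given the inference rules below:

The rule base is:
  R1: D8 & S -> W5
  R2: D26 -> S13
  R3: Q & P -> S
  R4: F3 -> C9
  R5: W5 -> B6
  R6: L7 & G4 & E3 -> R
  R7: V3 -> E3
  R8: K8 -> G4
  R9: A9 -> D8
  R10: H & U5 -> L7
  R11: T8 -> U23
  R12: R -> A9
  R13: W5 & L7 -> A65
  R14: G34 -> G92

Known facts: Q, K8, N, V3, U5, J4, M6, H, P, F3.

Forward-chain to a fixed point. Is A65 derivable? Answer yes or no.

yes

Round 1 — R3, R4, R7, R8, R10, derive S, C9, E3, G4, L7.
Round 2 — R6, derive R.
Round 3 — R12, derive A9.
Round 4 — R9, derive D8.
Round 5 — R1, derive W5.
Round 6 — R5, R13, derive B6, A65.
A65 appears in round 6, so it is derivable.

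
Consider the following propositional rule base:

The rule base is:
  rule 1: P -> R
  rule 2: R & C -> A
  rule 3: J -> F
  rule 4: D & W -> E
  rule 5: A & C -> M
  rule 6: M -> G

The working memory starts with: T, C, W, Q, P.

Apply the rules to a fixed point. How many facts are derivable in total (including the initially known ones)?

[1] rule 1 [P -> R]. ⇒ new: R.
[2] rule 2 [R & C -> A]. ⇒ new: A.
[3] rule 5 [A & C -> M]. ⇒ new: M.
[4] rule 6 [M -> G]. ⇒ new: G.
Closure: {A, C, G, M, P, Q, R, T, W} — 9 facts.

9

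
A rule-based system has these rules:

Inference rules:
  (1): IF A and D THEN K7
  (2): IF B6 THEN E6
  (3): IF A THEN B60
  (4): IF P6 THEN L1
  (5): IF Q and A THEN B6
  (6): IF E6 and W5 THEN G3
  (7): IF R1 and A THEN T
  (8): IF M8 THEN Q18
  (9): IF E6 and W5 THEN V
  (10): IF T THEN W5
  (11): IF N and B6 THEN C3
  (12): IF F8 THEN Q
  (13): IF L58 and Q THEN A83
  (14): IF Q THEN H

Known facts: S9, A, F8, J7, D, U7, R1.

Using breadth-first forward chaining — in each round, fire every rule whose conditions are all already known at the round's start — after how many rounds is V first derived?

4

Round 1: (1) [IF A and D THEN K7]; (3) [IF A THEN B60]; (7) [IF R1 and A THEN T]; (12) [IF F8 THEN Q]. New: K7, B60, T, Q.
Round 2: (5) [IF Q and A THEN B6]; (10) [IF T THEN W5]; (14) [IF Q THEN H]. New: B6, W5, H.
Round 3: (2) [IF B6 THEN E6]. New: E6.
Round 4: (6) [IF E6 and W5 THEN G3]; (9) [IF E6 and W5 THEN V]. New: G3, V.
V first appears in round 4.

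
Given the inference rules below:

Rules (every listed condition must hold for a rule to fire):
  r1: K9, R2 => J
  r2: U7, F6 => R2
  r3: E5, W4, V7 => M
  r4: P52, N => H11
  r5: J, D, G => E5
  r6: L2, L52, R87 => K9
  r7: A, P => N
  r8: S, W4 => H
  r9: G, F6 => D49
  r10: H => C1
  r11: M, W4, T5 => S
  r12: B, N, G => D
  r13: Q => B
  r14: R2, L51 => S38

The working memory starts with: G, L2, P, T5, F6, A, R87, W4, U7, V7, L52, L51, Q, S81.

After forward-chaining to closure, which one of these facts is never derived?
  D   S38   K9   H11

H11

Round 1: r2 [U7, F6 => R2]; r6 [L2, L52, R87 => K9]; r7 [A, P => N]; r9 [G, F6 => D49]; r13 [Q => B]. New: R2, K9, N, D49, B.
Round 2: r1 [K9, R2 => J]; r12 [B, N, G => D]; r14 [R2, L51 => S38]. New: J, D, S38.
Round 3: r5 [J, D, G => E5]. New: E5.
Round 4: r3 [E5, W4, V7 => M]. New: M.
Round 5: r11 [M, W4, T5 => S]. New: S.
Round 6: r8 [S, W4 => H]. New: H.
Round 7: r10 [H => C1]. New: C1.
Derived: K9 (round 1), S38 (round 2), D (round 2). H11 never appears in any round.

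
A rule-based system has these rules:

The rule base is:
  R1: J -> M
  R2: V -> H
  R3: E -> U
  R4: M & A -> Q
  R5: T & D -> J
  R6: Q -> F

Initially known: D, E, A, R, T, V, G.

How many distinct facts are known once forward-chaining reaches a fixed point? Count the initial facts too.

13

Round 1 — R2, R3, R5, derive H, U, J.
Round 2 — R1, derive M.
Round 3 — R4, derive Q.
Round 4 — R6, derive F.
Closure: {A, D, E, F, G, H, J, M, Q, R, T, U, V} — 13 facts.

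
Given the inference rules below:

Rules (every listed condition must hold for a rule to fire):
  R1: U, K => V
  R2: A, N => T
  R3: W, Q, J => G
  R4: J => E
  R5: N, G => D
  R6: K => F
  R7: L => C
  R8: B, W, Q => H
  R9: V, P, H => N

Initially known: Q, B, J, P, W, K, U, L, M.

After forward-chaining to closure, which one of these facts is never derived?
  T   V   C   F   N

T

Round 1 — R1, R3, R4, R6, R7, R8, derive V, G, E, F, C, H.
Round 2 — R9, derive N.
Round 3 — R5, derive D.
Derived: V (round 1), F (round 1), C (round 1), N (round 2). T never appears in any round.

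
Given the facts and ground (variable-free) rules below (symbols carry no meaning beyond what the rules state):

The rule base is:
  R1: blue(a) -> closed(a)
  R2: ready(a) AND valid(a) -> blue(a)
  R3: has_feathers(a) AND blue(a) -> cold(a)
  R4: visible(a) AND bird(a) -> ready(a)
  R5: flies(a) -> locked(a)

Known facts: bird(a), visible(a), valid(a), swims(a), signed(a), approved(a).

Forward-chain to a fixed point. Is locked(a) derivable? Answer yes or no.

Round 1: R4 [visible(a) AND bird(a) -> ready(a)]. New: ready(a).
Round 2: R2 [ready(a) AND valid(a) -> blue(a)]. New: blue(a).
Round 3: R1 [blue(a) -> closed(a)]. New: closed(a).
Fixed point reached. locked(a) is concluded only by R5; R5 needs flies(a) (never derived).

no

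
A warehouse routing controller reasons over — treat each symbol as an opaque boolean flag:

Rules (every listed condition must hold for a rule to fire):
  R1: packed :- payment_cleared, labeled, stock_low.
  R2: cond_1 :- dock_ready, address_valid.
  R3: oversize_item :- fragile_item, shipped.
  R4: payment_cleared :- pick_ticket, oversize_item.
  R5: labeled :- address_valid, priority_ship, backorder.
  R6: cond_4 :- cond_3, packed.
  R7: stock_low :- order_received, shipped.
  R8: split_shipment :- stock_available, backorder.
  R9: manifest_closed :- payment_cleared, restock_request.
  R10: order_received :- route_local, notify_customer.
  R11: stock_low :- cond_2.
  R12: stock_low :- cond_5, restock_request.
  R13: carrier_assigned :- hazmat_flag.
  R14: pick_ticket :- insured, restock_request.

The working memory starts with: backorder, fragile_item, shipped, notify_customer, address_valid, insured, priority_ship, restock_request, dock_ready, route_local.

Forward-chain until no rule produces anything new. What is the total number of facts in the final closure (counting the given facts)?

19

[1] R2 [cond_1 :- dock_ready, address_valid.]; R3 [oversize_item :- fragile_item, shipped.]; R5 [labeled :- address_valid, priority_ship, backorder.]; R10 [order_received :- route_local, notify_customer.]; R14 [pick_ticket :- insured, restock_request.]. ⇒ new: cond_1, oversize_item, labeled, order_received, pick_ticket.
[2] R4 [payment_cleared :- pick_ticket, oversize_item.]; R7 [stock_low :- order_received, shipped.]. ⇒ new: payment_cleared, stock_low.
[3] R1 [packed :- payment_cleared, labeled, stock_low.]; R9 [manifest_closed :- payment_cleared, restock_request.]. ⇒ new: packed, manifest_closed.
Closure: {address_valid, backorder, cond_1, dock_ready, fragile_item, insured, labeled, manifest_closed, notify_customer, order_received, oversize_item, packed, payment_cleared, pick_ticket, priority_ship, restock_request, route_local, shipped, stock_low} — 19 facts.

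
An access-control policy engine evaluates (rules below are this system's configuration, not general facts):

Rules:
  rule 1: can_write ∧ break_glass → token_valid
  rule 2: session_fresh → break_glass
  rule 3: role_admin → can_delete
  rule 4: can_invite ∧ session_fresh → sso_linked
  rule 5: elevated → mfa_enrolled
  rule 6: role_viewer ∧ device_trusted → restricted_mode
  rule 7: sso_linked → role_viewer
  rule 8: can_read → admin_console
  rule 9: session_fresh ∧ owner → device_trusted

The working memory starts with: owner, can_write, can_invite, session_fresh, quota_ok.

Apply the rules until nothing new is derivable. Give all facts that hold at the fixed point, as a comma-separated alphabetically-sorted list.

[1] rule 2 [session_fresh → break_glass]; rule 4 [can_invite ∧ session_fresh → sso_linked]; rule 9 [session_fresh ∧ owner → device_trusted]. ⇒ new: break_glass, sso_linked, device_trusted.
[2] rule 1 [can_write ∧ break_glass → token_valid]; rule 7 [sso_linked → role_viewer]. ⇒ new: token_valid, role_viewer.
[3] rule 6 [role_viewer ∧ device_trusted → restricted_mode]. ⇒ new: restricted_mode.

break_glass, can_invite, can_write, device_trusted, owner, quota_ok, restricted_mode, role_viewer, session_fresh, sso_linked, token_valid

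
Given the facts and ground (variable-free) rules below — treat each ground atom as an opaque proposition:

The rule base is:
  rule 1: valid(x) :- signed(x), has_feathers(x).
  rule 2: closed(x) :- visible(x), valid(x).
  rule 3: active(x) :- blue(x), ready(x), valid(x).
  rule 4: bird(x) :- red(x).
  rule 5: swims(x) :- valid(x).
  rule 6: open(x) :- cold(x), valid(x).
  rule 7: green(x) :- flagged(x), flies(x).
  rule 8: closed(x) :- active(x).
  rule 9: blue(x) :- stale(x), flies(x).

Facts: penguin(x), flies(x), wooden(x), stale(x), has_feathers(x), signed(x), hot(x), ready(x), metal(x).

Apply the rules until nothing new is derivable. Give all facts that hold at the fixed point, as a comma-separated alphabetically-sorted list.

Round 1 — rule 1, rule 9, derive valid(x), blue(x).
Round 2 — rule 3, rule 5, derive active(x), swims(x).
Round 3 — rule 8, derive closed(x).

active(x), blue(x), closed(x), flies(x), has_feathers(x), hot(x), metal(x), penguin(x), ready(x), signed(x), stale(x), swims(x), valid(x), wooden(x)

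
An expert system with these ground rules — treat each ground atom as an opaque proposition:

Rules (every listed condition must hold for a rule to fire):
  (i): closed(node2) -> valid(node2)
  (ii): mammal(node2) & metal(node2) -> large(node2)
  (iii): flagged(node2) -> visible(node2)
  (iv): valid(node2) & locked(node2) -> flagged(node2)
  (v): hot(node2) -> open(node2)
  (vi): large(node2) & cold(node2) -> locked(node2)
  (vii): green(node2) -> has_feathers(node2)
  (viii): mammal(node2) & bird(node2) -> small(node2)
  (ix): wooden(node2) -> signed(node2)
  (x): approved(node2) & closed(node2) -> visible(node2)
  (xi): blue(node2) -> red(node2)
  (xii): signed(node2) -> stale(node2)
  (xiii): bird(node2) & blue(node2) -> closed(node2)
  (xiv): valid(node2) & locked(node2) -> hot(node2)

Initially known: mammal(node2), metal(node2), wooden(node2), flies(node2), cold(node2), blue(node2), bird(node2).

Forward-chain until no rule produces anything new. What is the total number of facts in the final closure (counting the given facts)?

19

Round 1: (ii) [mammal(node2) & metal(node2) -> large(node2)]; (viii) [mammal(node2) & bird(node2) -> small(node2)]; (ix) [wooden(node2) -> signed(node2)]; (xi) [blue(node2) -> red(node2)]; (xiii) [bird(node2) & blue(node2) -> closed(node2)]. New: large(node2), small(node2), signed(node2), red(node2), closed(node2).
Round 2: (i) [closed(node2) -> valid(node2)]; (vi) [large(node2) & cold(node2) -> locked(node2)]; (xii) [signed(node2) -> stale(node2)]. New: valid(node2), locked(node2), stale(node2).
Round 3: (iv) [valid(node2) & locked(node2) -> flagged(node2)]; (xiv) [valid(node2) & locked(node2) -> hot(node2)]. New: flagged(node2), hot(node2).
Round 4: (iii) [flagged(node2) -> visible(node2)]; (v) [hot(node2) -> open(node2)]. New: visible(node2), open(node2).
Closure: {bird(node2), blue(node2), closed(node2), cold(node2), flagged(node2), flies(node2), hot(node2), large(node2), locked(node2), mammal(node2), metal(node2), open(node2), red(node2), signed(node2), small(node2), stale(node2), valid(node2), visible(node2), wooden(node2)} — 19 facts.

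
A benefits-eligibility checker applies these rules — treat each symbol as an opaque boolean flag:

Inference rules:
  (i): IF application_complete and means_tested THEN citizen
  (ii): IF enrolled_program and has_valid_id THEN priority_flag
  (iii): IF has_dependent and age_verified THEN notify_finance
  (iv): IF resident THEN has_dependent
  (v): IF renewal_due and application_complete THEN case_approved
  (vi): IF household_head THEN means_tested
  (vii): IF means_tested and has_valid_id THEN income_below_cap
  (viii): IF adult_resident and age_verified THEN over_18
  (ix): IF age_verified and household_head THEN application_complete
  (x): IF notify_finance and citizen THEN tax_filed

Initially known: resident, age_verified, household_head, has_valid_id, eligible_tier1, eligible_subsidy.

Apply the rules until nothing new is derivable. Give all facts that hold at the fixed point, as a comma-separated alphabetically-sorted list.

age_verified, application_complete, citizen, eligible_subsidy, eligible_tier1, has_dependent, has_valid_id, household_head, income_below_cap, means_tested, notify_finance, resident, tax_filed

[1] (iv) [IF resident THEN has_dependent]; (vi) [IF household_head THEN means_tested]; (ix) [IF age_verified and household_head THEN application_complete]. ⇒ new: has_dependent, means_tested, application_complete.
[2] (i) [IF application_complete and means_tested THEN citizen]; (iii) [IF has_dependent and age_verified THEN notify_finance]; (vii) [IF means_tested and has_valid_id THEN income_below_cap]. ⇒ new: citizen, notify_finance, income_below_cap.
[3] (x) [IF notify_finance and citizen THEN tax_filed]. ⇒ new: tax_filed.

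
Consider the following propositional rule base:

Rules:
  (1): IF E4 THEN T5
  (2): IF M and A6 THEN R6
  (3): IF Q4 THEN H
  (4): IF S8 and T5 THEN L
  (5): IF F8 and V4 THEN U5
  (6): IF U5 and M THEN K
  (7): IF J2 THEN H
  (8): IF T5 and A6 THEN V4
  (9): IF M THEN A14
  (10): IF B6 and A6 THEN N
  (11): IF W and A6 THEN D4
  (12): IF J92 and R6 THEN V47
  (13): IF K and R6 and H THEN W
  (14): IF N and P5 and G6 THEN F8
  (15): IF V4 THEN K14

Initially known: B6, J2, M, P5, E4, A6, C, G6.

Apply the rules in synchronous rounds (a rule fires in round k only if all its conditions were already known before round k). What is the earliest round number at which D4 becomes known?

Round 1: (1) [IF E4 THEN T5]; (2) [IF M and A6 THEN R6]; (7) [IF J2 THEN H]; (9) [IF M THEN A14]; (10) [IF B6 and A6 THEN N]. New: T5, R6, H, A14, N.
Round 2: (8) [IF T5 and A6 THEN V4]; (14) [IF N and P5 and G6 THEN F8]. New: V4, F8.
Round 3: (5) [IF F8 and V4 THEN U5]; (15) [IF V4 THEN K14]. New: U5, K14.
Round 4: (6) [IF U5 and M THEN K]. New: K.
Round 5: (13) [IF K and R6 and H THEN W]. New: W.
Round 6: (11) [IF W and A6 THEN D4]. New: D4.
D4 first appears in round 6.

6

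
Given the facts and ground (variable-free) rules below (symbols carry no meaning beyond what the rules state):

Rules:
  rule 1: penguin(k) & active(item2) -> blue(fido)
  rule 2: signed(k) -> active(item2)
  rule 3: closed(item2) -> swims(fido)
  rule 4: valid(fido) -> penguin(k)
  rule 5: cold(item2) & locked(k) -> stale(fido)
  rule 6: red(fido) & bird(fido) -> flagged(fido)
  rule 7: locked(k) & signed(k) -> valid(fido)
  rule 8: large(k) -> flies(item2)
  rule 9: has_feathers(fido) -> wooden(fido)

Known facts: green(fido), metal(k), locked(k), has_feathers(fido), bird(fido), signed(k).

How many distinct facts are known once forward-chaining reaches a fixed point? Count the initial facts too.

11

Round 1: rule 2 [signed(k) -> active(item2)]; rule 7 [locked(k) & signed(k) -> valid(fido)]; rule 9 [has_feathers(fido) -> wooden(fido)]. Adds active(item2), valid(fido), wooden(fido).
Round 2: rule 4 [valid(fido) -> penguin(k)]. Adds penguin(k).
Round 3: rule 1 [penguin(k) & active(item2) -> blue(fido)]. Adds blue(fido).
Closure: {active(item2), bird(fido), blue(fido), green(fido), has_feathers(fido), locked(k), metal(k), penguin(k), signed(k), valid(fido), wooden(fido)} — 11 facts.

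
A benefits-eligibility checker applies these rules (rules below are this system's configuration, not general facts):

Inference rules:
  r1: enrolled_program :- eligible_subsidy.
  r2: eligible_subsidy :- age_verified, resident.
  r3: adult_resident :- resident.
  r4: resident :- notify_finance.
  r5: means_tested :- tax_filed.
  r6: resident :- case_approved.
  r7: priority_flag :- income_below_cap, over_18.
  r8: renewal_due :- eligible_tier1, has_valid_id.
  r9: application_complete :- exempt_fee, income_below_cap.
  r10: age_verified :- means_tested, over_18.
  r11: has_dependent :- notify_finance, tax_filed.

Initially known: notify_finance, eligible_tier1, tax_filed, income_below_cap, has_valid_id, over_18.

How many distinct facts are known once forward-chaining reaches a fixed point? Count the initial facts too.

Round 1: r4 [resident :- notify_finance.]; r5 [means_tested :- tax_filed.]; r7 [priority_flag :- income_below_cap, over_18.]; r8 [renewal_due :- eligible_tier1, has_valid_id.]; r11 [has_dependent :- notify_finance, tax_filed.]. Adds resident, means_tested, priority_flag, renewal_due, has_dependent.
Round 2: r3 [adult_resident :- resident.]; r10 [age_verified :- means_tested, over_18.]. Adds adult_resident, age_verified.
Round 3: r2 [eligible_subsidy :- age_verified, resident.]. Adds eligible_subsidy.
Round 4: r1 [enrolled_program :- eligible_subsidy.]. Adds enrolled_program.
Closure: {adult_resident, age_verified, eligible_subsidy, eligible_tier1, enrolled_program, has_dependent, has_valid_id, income_below_cap, means_tested, notify_finance, over_18, priority_flag, renewal_due, resident, tax_filed} — 15 facts.

15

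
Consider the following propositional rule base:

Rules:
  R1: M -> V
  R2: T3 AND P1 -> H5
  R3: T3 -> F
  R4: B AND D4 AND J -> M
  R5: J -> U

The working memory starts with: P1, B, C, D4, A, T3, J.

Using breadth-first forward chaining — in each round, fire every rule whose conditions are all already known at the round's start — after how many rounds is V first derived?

2

[1] R2 [T3 AND P1 -> H5]; R3 [T3 -> F]; R4 [B AND D4 AND J -> M]; R5 [J -> U]. ⇒ new: H5, F, M, U.
[2] R1 [M -> V]. ⇒ new: V.
V first appears in round 2.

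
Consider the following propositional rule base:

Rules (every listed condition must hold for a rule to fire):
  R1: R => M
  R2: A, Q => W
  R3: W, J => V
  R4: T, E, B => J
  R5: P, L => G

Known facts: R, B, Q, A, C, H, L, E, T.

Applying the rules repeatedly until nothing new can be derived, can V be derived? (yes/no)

yes

[1] R1 [R => M]; R2 [A, Q => W]; R4 [T, E, B => J]. ⇒ new: M, W, J.
[2] R3 [W, J => V]. ⇒ new: V.
V appears in round 2, so it is derivable.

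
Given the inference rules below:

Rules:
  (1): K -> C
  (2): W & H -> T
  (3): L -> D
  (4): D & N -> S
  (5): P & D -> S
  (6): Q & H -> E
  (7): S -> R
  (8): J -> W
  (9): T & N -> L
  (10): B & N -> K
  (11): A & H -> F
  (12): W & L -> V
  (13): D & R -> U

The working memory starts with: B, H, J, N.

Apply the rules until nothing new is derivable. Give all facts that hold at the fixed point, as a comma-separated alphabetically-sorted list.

Round 1 fires (8), (10), giving W, K.
Round 2 fires (1), (2), giving C, T.
Round 3 fires (9), giving L.
Round 4 fires (3), (12), giving D, V.
Round 5 fires (4), giving S.
Round 6 fires (7), giving R.
Round 7 fires (13), giving U.

B, C, D, H, J, K, L, N, R, S, T, U, V, W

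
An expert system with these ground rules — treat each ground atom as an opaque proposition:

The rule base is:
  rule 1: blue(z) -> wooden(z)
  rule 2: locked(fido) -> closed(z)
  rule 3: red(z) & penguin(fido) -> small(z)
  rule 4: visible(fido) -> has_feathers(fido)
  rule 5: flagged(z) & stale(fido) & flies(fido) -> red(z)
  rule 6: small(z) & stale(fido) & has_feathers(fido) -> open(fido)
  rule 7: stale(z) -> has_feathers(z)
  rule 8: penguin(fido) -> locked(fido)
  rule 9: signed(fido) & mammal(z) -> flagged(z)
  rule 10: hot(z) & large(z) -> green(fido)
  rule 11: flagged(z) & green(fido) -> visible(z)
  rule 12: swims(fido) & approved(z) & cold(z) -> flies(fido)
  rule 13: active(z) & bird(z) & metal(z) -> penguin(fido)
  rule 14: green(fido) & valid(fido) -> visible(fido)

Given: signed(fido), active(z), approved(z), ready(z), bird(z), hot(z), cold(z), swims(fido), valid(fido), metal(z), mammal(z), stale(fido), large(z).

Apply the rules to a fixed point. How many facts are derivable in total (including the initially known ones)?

Round 1: rule 9 [signed(fido) & mammal(z) -> flagged(z)]; rule 10 [hot(z) & large(z) -> green(fido)]; rule 12 [swims(fido) & approved(z) & cold(z) -> flies(fido)]; rule 13 [active(z) & bird(z) & metal(z) -> penguin(fido)]. Adds flagged(z), green(fido), flies(fido), penguin(fido).
Round 2: rule 5 [flagged(z) & stale(fido) & flies(fido) -> red(z)]; rule 8 [penguin(fido) -> locked(fido)]; rule 11 [flagged(z) & green(fido) -> visible(z)]; rule 14 [green(fido) & valid(fido) -> visible(fido)]. Adds red(z), locked(fido), visible(z), visible(fido).
Round 3: rule 2 [locked(fido) -> closed(z)]; rule 3 [red(z) & penguin(fido) -> small(z)]; rule 4 [visible(fido) -> has_feathers(fido)]. Adds closed(z), small(z), has_feathers(fido).
Round 4: rule 6 [small(z) & stale(fido) & has_feathers(fido) -> open(fido)]. Adds open(fido).
Closure: {active(z), approved(z), bird(z), closed(z), cold(z), flagged(z), flies(fido), green(fido), has_feathers(fido), hot(z), large(z), locked(fido), mammal(z), metal(z), open(fido), penguin(fido), ready(z), red(z), signed(fido), small(z), stale(fido), swims(fido), valid(fido), visible(fido), visible(z)} — 25 facts.

25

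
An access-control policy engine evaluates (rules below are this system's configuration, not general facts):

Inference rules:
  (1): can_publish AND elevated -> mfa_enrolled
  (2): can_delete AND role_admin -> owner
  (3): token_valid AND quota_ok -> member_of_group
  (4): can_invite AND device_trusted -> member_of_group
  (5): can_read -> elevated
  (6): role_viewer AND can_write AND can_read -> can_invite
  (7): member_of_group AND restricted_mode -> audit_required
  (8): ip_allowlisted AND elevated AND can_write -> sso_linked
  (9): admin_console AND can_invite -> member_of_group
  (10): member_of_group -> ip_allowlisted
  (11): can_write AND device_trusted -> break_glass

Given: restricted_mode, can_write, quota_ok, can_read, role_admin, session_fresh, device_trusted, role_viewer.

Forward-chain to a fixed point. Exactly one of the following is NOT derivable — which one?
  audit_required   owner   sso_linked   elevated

owner

Round 1: (5) [can_read -> elevated]; (6) [role_viewer AND can_write AND can_read -> can_invite]; (11) [can_write AND device_trusted -> break_glass]. Adds elevated, can_invite, break_glass.
Round 2: (4) [can_invite AND device_trusted -> member_of_group]. Adds member_of_group.
Round 3: (7) [member_of_group AND restricted_mode -> audit_required]; (10) [member_of_group -> ip_allowlisted]. Adds audit_required, ip_allowlisted.
Round 4: (8) [ip_allowlisted AND elevated AND can_write -> sso_linked]. Adds sso_linked.
Derived: audit_required (round 3), elevated (round 1), sso_linked (round 4). owner never appears in any round.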